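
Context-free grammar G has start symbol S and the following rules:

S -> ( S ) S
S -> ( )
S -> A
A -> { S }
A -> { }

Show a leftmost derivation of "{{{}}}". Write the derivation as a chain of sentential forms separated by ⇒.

S ⇒ A   [S -> A]
A ⇒ {S}   [A -> { S }]
{S} ⇒ {A}   [S -> A]
{A} ⇒ {{S}}   [A -> { S }]
{{S}} ⇒ {{A}}   [S -> A]
{{A}} ⇒ {{{}}}   [A -> { }]

S⇒A⇒{S}⇒{A}⇒{{S}}⇒{{A}}⇒{{{}}}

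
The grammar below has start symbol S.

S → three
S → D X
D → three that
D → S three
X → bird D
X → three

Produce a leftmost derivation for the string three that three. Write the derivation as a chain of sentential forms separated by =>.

S => D X => three that X => three that three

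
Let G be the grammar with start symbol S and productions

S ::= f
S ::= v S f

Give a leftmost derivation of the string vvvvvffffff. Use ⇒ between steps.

S ⇒ vSf ⇒ vvSff ⇒ vvvSfff ⇒ vvvvSffff ⇒ vvvvvSfffff ⇒ vvvvvffffff

S ⇒ vSf   [S ::= v S f]
vSf ⇒ vvSff   [S ::= v S f]
vvSff ⇒ vvvSfff   [S ::= v S f]
vvvSfff ⇒ vvvvSffff   [S ::= v S f]
vvvvSffff ⇒ vvvvvSfffff   [S ::= v S f]
vvvvvSfffff ⇒ vvvvvffffff   [S ::= f]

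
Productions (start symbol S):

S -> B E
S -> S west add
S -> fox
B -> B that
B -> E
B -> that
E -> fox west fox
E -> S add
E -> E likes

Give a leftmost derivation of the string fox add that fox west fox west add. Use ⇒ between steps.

S ⇒ S west add ⇒ B E west add ⇒ B that E west add ⇒ E that E west add ⇒ S add that E west add ⇒ fox add that E west add ⇒ fox add that fox west fox west add

S ⇒ S west add   [S -> S west add]
S west add ⇒ B E west add   [S -> B E]
B E west add ⇒ B that E west add   [B -> B that]
B that E west add ⇒ E that E west add   [B -> E]
E that E west add ⇒ S add that E west add   [E -> S add]
S add that E west add ⇒ fox add that E west add   [S -> fox]
fox add that E west add ⇒ fox add that fox west fox west add   [E -> fox west fox]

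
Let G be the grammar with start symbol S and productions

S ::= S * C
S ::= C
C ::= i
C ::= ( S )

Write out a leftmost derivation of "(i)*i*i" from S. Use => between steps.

S => S*C   [S ::= S * C]
S*C => S*C*C   [S ::= S * C]
S*C*C => C*C*C   [S ::= C]
C*C*C => (S)*C*C   [C ::= ( S )]
(S)*C*C => (C)*C*C   [S ::= C]
(C)*C*C => (i)*C*C   [C ::= i]
(i)*C*C => (i)*i*C   [C ::= i]
(i)*i*C => (i)*i*i   [C ::= i]

S=>S*C=>S*C*C=>C*C*C=>(S)*C*C=>(C)*C*C=>(i)*C*C=>(i)*i*C=>(i)*i*i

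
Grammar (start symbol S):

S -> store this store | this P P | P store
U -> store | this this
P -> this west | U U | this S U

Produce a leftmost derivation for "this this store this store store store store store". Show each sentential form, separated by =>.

S => P store => this S U store => this P store U store => this this S U store U store => this this store this store U store U store => this this store this store store store U store => this this store this store store store store store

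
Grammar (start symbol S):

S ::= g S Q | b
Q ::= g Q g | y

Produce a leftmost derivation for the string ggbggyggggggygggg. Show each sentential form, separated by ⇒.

S ⇒ gSQ   [S ::= g S Q]
gSQ ⇒ ggSQQ   [S ::= g S Q]
ggSQQ ⇒ ggbQQ   [S ::= b]
ggbQQ ⇒ ggbgQgQ   [Q ::= g Q g]
ggbgQgQ ⇒ ggbggQggQ   [Q ::= g Q g]
ggbggQggQ ⇒ ggbggyggQ   [Q ::= y]
ggbggyggQ ⇒ ggbggygggQg   [Q ::= g Q g]
ggbggygggQg ⇒ ggbggyggggQgg   [Q ::= g Q g]
ggbggyggggQgg ⇒ ggbggygggggQggg   [Q ::= g Q g]
ggbggygggggQggg ⇒ ggbggyggggggQgggg   [Q ::= g Q g]
ggbggyggggggQgggg ⇒ ggbggyggggggygggg   [Q ::= y]

S ⇒ gSQ ⇒ ggSQQ ⇒ ggbQQ ⇒ ggbgQgQ ⇒ ggbggQggQ ⇒ ggbggyggQ ⇒ ggbggygggQg ⇒ ggbggyggggQgg ⇒ ggbggygggggQggg ⇒ ggbggyggggggQgggg ⇒ ggbggyggggggygggg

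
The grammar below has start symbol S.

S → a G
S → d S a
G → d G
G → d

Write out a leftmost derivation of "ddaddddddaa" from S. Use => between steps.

S => dSa => ddSaa => ddaGaa => ddadGaa => ddaddGaa => ddadddGaa => ddaddddGaa => ddadddddGaa => ddaddddddaa

S => dSa   [S → d S a]
dSa => ddSaa   [S → d S a]
ddSaa => ddaGaa   [S → a G]
ddaGaa => ddadGaa   [G → d G]
ddadGaa => ddaddGaa   [G → d G]
ddaddGaa => ddadddGaa   [G → d G]
ddadddGaa => ddaddddGaa   [G → d G]
ddaddddGaa => ddadddddGaa   [G → d G]
ddadddddGaa => ddaddddddaa   [G → d]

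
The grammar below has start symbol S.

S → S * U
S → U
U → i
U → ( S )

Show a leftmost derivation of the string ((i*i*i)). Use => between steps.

S => U   [S → U]
U => (S)   [U → ( S )]
(S) => (U)   [S → U]
(U) => ((S))   [U → ( S )]
((S)) => ((S*U))   [S → S * U]
((S*U)) => ((S*U*U))   [S → S * U]
((S*U*U)) => ((U*U*U))   [S → U]
((U*U*U)) => ((i*U*U))   [U → i]
((i*U*U)) => ((i*i*U))   [U → i]
((i*i*U)) => ((i*i*i))   [U → i]

S => U => (S) => (U) => ((S)) => ((S*U)) => ((S*U*U)) => ((U*U*U)) => ((i*U*U)) => ((i*i*U)) => ((i*i*i))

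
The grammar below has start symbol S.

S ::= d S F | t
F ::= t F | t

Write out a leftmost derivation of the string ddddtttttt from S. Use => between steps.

S => dSF   [S ::= d S F]
dSF => ddSFF   [S ::= d S F]
ddSFF => dddSFFF   [S ::= d S F]
dddSFFF => ddddSFFFF   [S ::= d S F]
ddddSFFFF => ddddtFFFF   [S ::= t]
ddddtFFFF => ddddttFFFF   [F ::= t F]
ddddttFFFF => ddddtttFFF   [F ::= t]
ddddtttFFF => ddddttttFF   [F ::= t]
ddddttttFF => ddddtttttF   [F ::= t]
ddddtttttF => ddddtttttt   [F ::= t]

S => dSF => ddSFF => dddSFFF => ddddSFFFF => ddddtFFFF => ddddttFFFF => ddddtttFFF => ddddttttFF => ddddtttttF => ddddtttttt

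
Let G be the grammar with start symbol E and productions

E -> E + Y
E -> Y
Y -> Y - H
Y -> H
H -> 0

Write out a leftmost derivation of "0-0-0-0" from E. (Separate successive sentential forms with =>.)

E => Y => Y-H => Y-H-H => Y-H-H-H => H-H-H-H => 0-H-H-H => 0-0-H-H => 0-0-0-H => 0-0-0-0

E => Y   [E -> Y]
Y => Y-H   [Y -> Y - H]
Y-H => Y-H-H   [Y -> Y - H]
Y-H-H => Y-H-H-H   [Y -> Y - H]
Y-H-H-H => H-H-H-H   [Y -> H]
H-H-H-H => 0-H-H-H   [H -> 0]
0-H-H-H => 0-0-H-H   [H -> 0]
0-0-H-H => 0-0-0-H   [H -> 0]
0-0-0-H => 0-0-0-0   [H -> 0]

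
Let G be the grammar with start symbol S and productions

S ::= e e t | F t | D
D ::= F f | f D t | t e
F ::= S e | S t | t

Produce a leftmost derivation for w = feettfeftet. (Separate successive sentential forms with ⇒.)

S ⇒ Ft ⇒ Set ⇒ Det ⇒ fDtet ⇒ fFftet ⇒ fSeftet ⇒ fDeftet ⇒ fFfeftet ⇒ fStfeftet ⇒ feettfeftet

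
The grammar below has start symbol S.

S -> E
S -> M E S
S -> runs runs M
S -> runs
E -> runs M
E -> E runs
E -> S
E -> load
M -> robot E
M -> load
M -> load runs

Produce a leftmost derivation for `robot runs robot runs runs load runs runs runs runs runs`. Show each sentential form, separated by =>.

S => M E S   [S -> M E S]
M E S => robot E E S   [M -> robot E]
robot E E S => robot runs M E S   [E -> runs M]
robot runs M E S => robot runs robot E E S   [M -> robot E]
robot runs robot E E S => robot runs robot S E S   [E -> S]
robot runs robot S E S => robot runs robot runs E S   [S -> runs]
robot runs robot runs E S => robot runs robot runs E runs S   [E -> E runs]
robot runs robot runs E runs S => robot runs robot runs E runs runs S   [E -> E runs]
robot runs robot runs E runs runs S => robot runs robot runs E runs runs runs S   [E -> E runs]
robot runs robot runs E runs runs runs S => robot runs robot runs runs M runs runs runs S   [E -> runs M]
robot runs robot runs runs M runs runs runs S => robot runs robot runs runs load runs runs runs runs S   [M -> load runs]
robot runs robot runs runs load runs runs runs runs S => robot runs robot runs runs load runs runs runs runs runs   [S -> runs]

S => M E S => robot E E S => robot runs M E S => robot runs robot E E S => robot runs robot S E S => robot runs robot runs E S => robot runs robot runs E runs S => robot runs robot runs E runs runs S => robot runs robot runs E runs runs runs S => robot runs robot runs runs M runs runs runs S => robot runs robot runs runs load runs runs runs runs S => robot runs robot runs runs load runs runs runs runs runs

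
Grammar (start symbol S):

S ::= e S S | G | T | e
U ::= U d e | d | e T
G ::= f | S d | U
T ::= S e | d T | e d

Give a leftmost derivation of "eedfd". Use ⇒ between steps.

S ⇒ G   [S ::= G]
G ⇒ Sd   [G ::= S d]
Sd ⇒ eSSd   [S ::= e S S]
eSSd ⇒ eTSd   [S ::= T]
eTSd ⇒ eedSd   [T ::= e d]
eedSd ⇒ eedGd   [S ::= G]
eedGd ⇒ eedfd   [G ::= f]

S ⇒ G ⇒ Sd ⇒ eSSd ⇒ eTSd ⇒ eedSd ⇒ eedGd ⇒ eedfd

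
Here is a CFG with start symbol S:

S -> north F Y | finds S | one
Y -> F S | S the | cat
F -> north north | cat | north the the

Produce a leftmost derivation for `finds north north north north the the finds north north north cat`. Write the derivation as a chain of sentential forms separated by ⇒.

S ⇒ finds S ⇒ finds north F Y ⇒ finds north north north Y ⇒ finds north north north F S ⇒ finds north north north north the the S ⇒ finds north north north north the the finds S ⇒ finds north north north north the the finds north F Y ⇒ finds north north north north the the finds north north north Y ⇒ finds north north north north the the finds north north north cat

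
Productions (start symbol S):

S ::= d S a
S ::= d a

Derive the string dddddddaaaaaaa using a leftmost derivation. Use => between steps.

S => dSa => ddSaa => dddSaaa => ddddSaaaa => dddddSaaaaa => ddddddSaaaaaa => dddddddaaaaaaa

S => dSa   [S ::= d S a]
dSa => ddSaa   [S ::= d S a]
ddSaa => dddSaaa   [S ::= d S a]
dddSaaa => ddddSaaaa   [S ::= d S a]
ddddSaaaa => dddddSaaaaa   [S ::= d S a]
dddddSaaaaa => ddddddSaaaaaa   [S ::= d S a]
ddddddSaaaaaa => dddddddaaaaaaa   [S ::= d a]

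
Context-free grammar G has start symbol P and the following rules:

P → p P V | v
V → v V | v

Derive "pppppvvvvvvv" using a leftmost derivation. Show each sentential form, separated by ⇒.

P ⇒ pPV ⇒ ppPVV ⇒ pppPVVV ⇒ ppppPVVVV ⇒ pppppPVVVVV ⇒ pppppvVVVVV ⇒ pppppvvVVVVV ⇒ pppppvvvVVVV ⇒ pppppvvvvVVV ⇒ pppppvvvvvVV ⇒ pppppvvvvvvV ⇒ pppppvvvvvvv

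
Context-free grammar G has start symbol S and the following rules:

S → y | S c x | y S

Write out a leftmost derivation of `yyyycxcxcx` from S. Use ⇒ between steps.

S ⇒ Scx ⇒ yScx ⇒ yScxcx ⇒ yyScxcx ⇒ yyScxcxcx ⇒ yyyScxcxcx ⇒ yyyycxcxcx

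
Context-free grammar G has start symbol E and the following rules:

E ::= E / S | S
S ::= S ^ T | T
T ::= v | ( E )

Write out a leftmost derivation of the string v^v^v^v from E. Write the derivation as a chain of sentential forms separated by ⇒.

E ⇒ S ⇒ S^T ⇒ S^T^T ⇒ S^T^T^T ⇒ T^T^T^T ⇒ v^T^T^T ⇒ v^v^T^T ⇒ v^v^v^T ⇒ v^v^v^v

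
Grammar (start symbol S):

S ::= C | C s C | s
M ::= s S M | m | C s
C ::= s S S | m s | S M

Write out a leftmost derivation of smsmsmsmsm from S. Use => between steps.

S => C   [S ::= C]
C => SM   [C ::= S M]
SM => CsCM   [S ::= C s C]
CsCM => SMsCM   [C ::= S M]
SMsCM => CsCMsCM   [S ::= C s C]
CsCMsCM => SMsCMsCM   [C ::= S M]
SMsCMsCM => sMsCMsCM   [S ::= s]
sMsCMsCM => smsCMsCM   [M ::= m]
smsCMsCM => smsmsMsCM   [C ::= m s]
smsmsMsCM => smsmsmsCM   [M ::= m]
smsmsmsCM => smsmsmsmsM   [C ::= m s]
smsmsmsmsM => smsmsmsmsm   [M ::= m]

S => C => SM => CsCM => SMsCM => CsCMsCM => SMsCMsCM => sMsCMsCM => smsCMsCM => smsmsMsCM => smsmsmsCM => smsmsmsmsM => smsmsmsmsm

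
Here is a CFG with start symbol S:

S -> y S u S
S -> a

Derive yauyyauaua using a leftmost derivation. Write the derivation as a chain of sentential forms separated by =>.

S => ySuS   [S -> y S u S]
ySuS => yauS   [S -> a]
yauS => yauySuS   [S -> y S u S]
yauySuS => yauyySuSuS   [S -> y S u S]
yauyySuSuS => yauyyauSuS   [S -> a]
yauyyauSuS => yauyyauauS   [S -> a]
yauyyauauS => yauyyauaua   [S -> a]

S=>ySuS=>yauS=>yauySuS=>yauyySuSuS=>yauyyauSuS=>yauyyauauS=>yauyyauaua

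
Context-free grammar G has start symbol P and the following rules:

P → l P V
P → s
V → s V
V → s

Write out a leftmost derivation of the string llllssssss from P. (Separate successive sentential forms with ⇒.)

P⇒lPV⇒llPVV⇒lllPVVV⇒llllPVVVV⇒llllsVVVV⇒llllssVVVV⇒llllsssVVV⇒llllssssVV⇒llllsssssV⇒llllssssss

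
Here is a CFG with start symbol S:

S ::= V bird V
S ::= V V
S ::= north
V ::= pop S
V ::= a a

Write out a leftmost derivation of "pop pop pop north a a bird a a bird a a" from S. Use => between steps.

S => V bird V => pop S bird V => pop V bird V bird V => pop pop S bird V bird V => pop pop V V bird V bird V => pop pop pop S V bird V bird V => pop pop pop north V bird V bird V => pop pop pop north a a bird V bird V => pop pop pop north a a bird a a bird V => pop pop pop north a a bird a a bird a a

S => V bird V   [S ::= V bird V]
V bird V => pop S bird V   [V ::= pop S]
pop S bird V => pop V bird V bird V   [S ::= V bird V]
pop V bird V bird V => pop pop S bird V bird V   [V ::= pop S]
pop pop S bird V bird V => pop pop V V bird V bird V   [S ::= V V]
pop pop V V bird V bird V => pop pop pop S V bird V bird V   [V ::= pop S]
pop pop pop S V bird V bird V => pop pop pop north V bird V bird V   [S ::= north]
pop pop pop north V bird V bird V => pop pop pop north a a bird V bird V   [V ::= a a]
pop pop pop north a a bird V bird V => pop pop pop north a a bird a a bird V   [V ::= a a]
pop pop pop north a a bird a a bird V => pop pop pop north a a bird a a bird a a   [V ::= a a]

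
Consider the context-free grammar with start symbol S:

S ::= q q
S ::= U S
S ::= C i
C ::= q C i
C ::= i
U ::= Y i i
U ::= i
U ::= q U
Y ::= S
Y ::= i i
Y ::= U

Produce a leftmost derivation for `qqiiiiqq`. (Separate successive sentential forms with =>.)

S => US => qUS => qqUS => qqYiiS => qqiiiiS => qqiiiiqq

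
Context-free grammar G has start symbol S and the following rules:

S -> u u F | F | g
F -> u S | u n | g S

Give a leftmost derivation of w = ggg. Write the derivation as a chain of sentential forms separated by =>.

S => F   [S -> F]
F => gS   [F -> g S]
gS => gF   [S -> F]
gF => ggS   [F -> g S]
ggS => ggg   [S -> g]

S => F => gS => gF => ggS => ggg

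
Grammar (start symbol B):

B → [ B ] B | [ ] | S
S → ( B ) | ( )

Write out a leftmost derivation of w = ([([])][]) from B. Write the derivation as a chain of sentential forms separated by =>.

B => S => (B) => ([B]B) => ([S]B) => ([(B)]B) => ([([])]B) => ([([])][])

B => S   [B → S]
S => (B)   [S → ( B )]
(B) => ([B]B)   [B → [ B ] B]
([B]B) => ([S]B)   [B → S]
([S]B) => ([(B)]B)   [S → ( B )]
([(B)]B) => ([([])]B)   [B → [ ]]
([([])]B) => ([([])][])   [B → [ ]]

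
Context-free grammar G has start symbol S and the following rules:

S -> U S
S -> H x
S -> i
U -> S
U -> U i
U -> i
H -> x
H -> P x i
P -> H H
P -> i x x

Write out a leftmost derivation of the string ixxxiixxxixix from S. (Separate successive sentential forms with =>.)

S => Hx => Pxix => HHxix => PxiHxix => ixxxiHxix => ixxxiPxixix => ixxxiixxxixix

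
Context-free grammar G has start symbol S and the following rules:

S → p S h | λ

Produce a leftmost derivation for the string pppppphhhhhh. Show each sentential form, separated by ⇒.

S⇒pSh⇒ppShh⇒pppShhh⇒ppppShhhh⇒pppppShhhhh⇒ppppppShhhhhh⇒pppppphhhhhh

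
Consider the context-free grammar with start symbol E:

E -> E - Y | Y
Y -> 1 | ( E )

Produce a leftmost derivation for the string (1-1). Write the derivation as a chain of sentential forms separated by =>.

E => Y => (E) => (E-Y) => (Y-Y) => (1-Y) => (1-1)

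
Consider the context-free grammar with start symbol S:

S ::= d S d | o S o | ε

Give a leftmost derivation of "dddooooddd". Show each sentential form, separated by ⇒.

S ⇒ dSd   [S ::= d S d]
dSd ⇒ ddSdd   [S ::= d S d]
ddSdd ⇒ dddSddd   [S ::= d S d]
dddSddd ⇒ dddoSoddd   [S ::= o S o]
dddoSoddd ⇒ dddooSooddd   [S ::= o S o]
dddooSooddd ⇒ dddooooddd   [S ::= ε]

S ⇒ dSd ⇒ ddSdd ⇒ dddSddd ⇒ dddoSoddd ⇒ dddooSooddd ⇒ dddooooddd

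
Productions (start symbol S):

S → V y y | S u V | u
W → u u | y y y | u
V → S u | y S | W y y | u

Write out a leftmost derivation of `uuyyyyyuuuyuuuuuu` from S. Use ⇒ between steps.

S ⇒ SuV   [S → S u V]
SuV ⇒ SuVuV   [S → S u V]
SuVuV ⇒ SuVuVuV   [S → S u V]
SuVuVuV ⇒ uuVuVuV   [S → u]
uuVuVuV ⇒ uuWyyuVuV   [V → W y y]
uuWyyuVuV ⇒ uuyyyyyuVuV   [W → y y y]
uuyyyyyuVuV ⇒ uuyyyyyuSuuV   [V → S u]
uuyyyyyuSuuV ⇒ uuyyyyyuSuVuuV   [S → S u V]
uuyyyyyuSuVuuV ⇒ uuyyyyyuSuVuVuuV   [S → S u V]
uuyyyyyuSuVuVuuV ⇒ uuyyyyyuuuVuVuuV   [S → u]
uuyyyyyuuuVuVuuV ⇒ uuyyyyyuuuySuVuuV   [V → y S]
uuyyyyyuuuySuVuuV ⇒ uuyyyyyuuuyuuVuuV   [S → u]
uuyyyyyuuuyuuVuuV ⇒ uuyyyyyuuuyuuuuuV   [V → u]
uuyyyyyuuuyuuuuuV ⇒ uuyyyyyuuuyuuuuuu   [V → u]

S ⇒ SuV ⇒ SuVuV ⇒ SuVuVuV ⇒ uuVuVuV ⇒ uuWyyuVuV ⇒ uuyyyyyuVuV ⇒ uuyyyyyuSuuV ⇒ uuyyyyyuSuVuuV ⇒ uuyyyyyuSuVuVuuV ⇒ uuyyyyyuuuVuVuuV ⇒ uuyyyyyuuuySuVuuV ⇒ uuyyyyyuuuyuuVuuV ⇒ uuyyyyyuuuyuuuuuV ⇒ uuyyyyyuuuyuuuuuu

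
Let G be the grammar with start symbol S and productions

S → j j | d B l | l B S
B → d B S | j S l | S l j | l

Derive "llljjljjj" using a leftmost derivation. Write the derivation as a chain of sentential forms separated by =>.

S => lBS   [S → l B S]
lBS => lSljS   [B → S l j]
lSljS => llBSljS   [S → l B S]
llBSljS => lllSljS   [B → l]
lllSljS => llljjljS   [S → j j]
llljjljS => llljjljjj   [S → j j]

S => lBS => lSljS => llBSljS => lllSljS => llljjljS => llljjljjj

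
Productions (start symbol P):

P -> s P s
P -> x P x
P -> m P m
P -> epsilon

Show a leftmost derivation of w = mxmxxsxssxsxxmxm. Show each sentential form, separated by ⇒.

P ⇒ mPm   [P -> m P m]
mPm ⇒ mxPxm   [P -> x P x]
mxPxm ⇒ mxmPmxm   [P -> m P m]
mxmPmxm ⇒ mxmxPxmxm   [P -> x P x]
mxmxPxmxm ⇒ mxmxxPxxmxm   [P -> x P x]
mxmxxPxxmxm ⇒ mxmxxsPsxxmxm   [P -> s P s]
mxmxxsPsxxmxm ⇒ mxmxxsxPxsxxmxm   [P -> x P x]
mxmxxsxPxsxxmxm ⇒ mxmxxsxsPsxsxxmxm   [P -> s P s]
mxmxxsxsPsxsxxmxm ⇒ mxmxxsxssxsxxmxm   [P -> epsilon]

P ⇒ mPm ⇒ mxPxm ⇒ mxmPmxm ⇒ mxmxPxmxm ⇒ mxmxxPxxmxm ⇒ mxmxxsPsxxmxm ⇒ mxmxxsxPxsxxmxm ⇒ mxmxxsxsPsxsxxmxm ⇒ mxmxxsxssxsxxmxm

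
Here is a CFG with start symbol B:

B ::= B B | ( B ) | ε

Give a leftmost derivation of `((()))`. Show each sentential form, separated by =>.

B => (B) => (BB) => ((B)B) => ((BB)B) => ((BBB)B) => (((B)BB)B) => ((()BB)B) => ((()B)B) => ((())B) => ((()))

B => (B)   [B ::= ( B )]
(B) => (BB)   [B ::= B B]
(BB) => ((B)B)   [B ::= ( B )]
((B)B) => ((BB)B)   [B ::= B B]
((BB)B) => ((BBB)B)   [B ::= B B]
((BBB)B) => (((B)BB)B)   [B ::= ( B )]
(((B)BB)B) => ((()BB)B)   [B ::= ε]
((()BB)B) => ((()B)B)   [B ::= ε]
((()B)B) => ((())B)   [B ::= ε]
((())B) => ((()))   [B ::= ε]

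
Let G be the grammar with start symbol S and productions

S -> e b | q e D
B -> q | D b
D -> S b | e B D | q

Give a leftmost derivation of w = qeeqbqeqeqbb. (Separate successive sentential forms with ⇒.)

S ⇒ qeD ⇒ qeeBD ⇒ qeeDbD ⇒ qeeqbD ⇒ qeeqbSb ⇒ qeeqbqeDb ⇒ qeeqbqeSbb ⇒ qeeqbqeqeDbb ⇒ qeeqbqeqeqbb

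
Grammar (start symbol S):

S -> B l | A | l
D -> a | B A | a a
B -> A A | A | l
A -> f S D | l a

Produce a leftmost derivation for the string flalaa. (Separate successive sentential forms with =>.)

S => A => fSD => fBlD => fAlD => flalD => flalaa

S => A   [S -> A]
A => fSD   [A -> f S D]
fSD => fBlD   [S -> B l]
fBlD => fAlD   [B -> A]
fAlD => flalD   [A -> l a]
flalD => flalaa   [D -> a a]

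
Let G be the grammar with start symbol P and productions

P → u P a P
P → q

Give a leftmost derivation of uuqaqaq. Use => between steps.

P => uPaP   [P → u P a P]
uPaP => uuPaPaP   [P → u P a P]
uuPaPaP => uuqaPaP   [P → q]
uuqaPaP => uuqaqaP   [P → q]
uuqaqaP => uuqaqaq   [P → q]

P=>uPaP=>uuPaPaP=>uuqaPaP=>uuqaqaP=>uuqaqaq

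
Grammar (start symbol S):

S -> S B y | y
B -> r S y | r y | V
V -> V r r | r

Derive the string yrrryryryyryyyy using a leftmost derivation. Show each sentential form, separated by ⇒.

S⇒SBy⇒SByBy⇒yByBy⇒yVyBy⇒yVrryBy⇒yrrryBy⇒yrrryrSyy⇒yrrryrSByyy⇒yrrryrSByByyy⇒yrrryryByByyy⇒yrrryryryyByyy⇒yrrryryryyryyyy

S ⇒ SBy   [S -> S B y]
SBy ⇒ SByBy   [S -> S B y]
SByBy ⇒ yByBy   [S -> y]
yByBy ⇒ yVyBy   [B -> V]
yVyBy ⇒ yVrryBy   [V -> V r r]
yVrryBy ⇒ yrrryBy   [V -> r]
yrrryBy ⇒ yrrryrSyy   [B -> r S y]
yrrryrSyy ⇒ yrrryrSByyy   [S -> S B y]
yrrryrSByyy ⇒ yrrryrSByByyy   [S -> S B y]
yrrryrSByByyy ⇒ yrrryryByByyy   [S -> y]
yrrryryByByyy ⇒ yrrryryryyByyy   [B -> r y]
yrrryryryyByyy ⇒ yrrryryryyryyyy   [B -> r y]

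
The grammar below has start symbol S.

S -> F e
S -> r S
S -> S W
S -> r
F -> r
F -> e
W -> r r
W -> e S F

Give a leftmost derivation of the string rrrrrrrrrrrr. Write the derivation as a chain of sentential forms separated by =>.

S => SW   [S -> S W]
SW => rSW   [S -> r S]
rSW => rSWW   [S -> S W]
rSWW => rSWWW   [S -> S W]
rSWWW => rSWWWW   [S -> S W]
rSWWWW => rSWWWWW   [S -> S W]
rSWWWWW => rrWWWWW   [S -> r]
rrWWWWW => rrrrWWWW   [W -> r r]
rrrrWWWW => rrrrrrWWW   [W -> r r]
rrrrrrWWW => rrrrrrrrWW   [W -> r r]
rrrrrrrrWW => rrrrrrrrrrW   [W -> r r]
rrrrrrrrrrW => rrrrrrrrrrrr   [W -> r r]

S => SW => rSW => rSWW => rSWWW => rSWWWW => rSWWWWW => rrWWWWW => rrrrWWWW => rrrrrrWWW => rrrrrrrrWW => rrrrrrrrrrW => rrrrrrrrrrrr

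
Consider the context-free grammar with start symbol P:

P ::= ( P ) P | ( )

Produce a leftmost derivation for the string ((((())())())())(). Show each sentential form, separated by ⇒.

P⇒(P)P⇒((P)P)P⇒(((P)P)P)P⇒((((P)P)P)P)P⇒((((())P)P)P)P⇒((((())())P)P)P⇒((((())())())P)P⇒((((())())())())P⇒((((())())())())()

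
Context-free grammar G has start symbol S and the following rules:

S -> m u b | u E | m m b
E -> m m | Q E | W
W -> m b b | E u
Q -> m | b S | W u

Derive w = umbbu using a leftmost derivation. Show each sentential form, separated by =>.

S => uE => uW => uEu => uWu => umbbu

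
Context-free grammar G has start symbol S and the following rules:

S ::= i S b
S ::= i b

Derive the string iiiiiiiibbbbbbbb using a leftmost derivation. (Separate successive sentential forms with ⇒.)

S ⇒ iSb   [S ::= i S b]
iSb ⇒ iiSbb   [S ::= i S b]
iiSbb ⇒ iiiSbbb   [S ::= i S b]
iiiSbbb ⇒ iiiiSbbbb   [S ::= i S b]
iiiiSbbbb ⇒ iiiiiSbbbbb   [S ::= i S b]
iiiiiSbbbbb ⇒ iiiiiiSbbbbbb   [S ::= i S b]
iiiiiiSbbbbbb ⇒ iiiiiiiSbbbbbbb   [S ::= i S b]
iiiiiiiSbbbbbbb ⇒ iiiiiiiibbbbbbbb   [S ::= i b]

S⇒iSb⇒iiSbb⇒iiiSbbb⇒iiiiSbbbb⇒iiiiiSbbbbb⇒iiiiiiSbbbbbb⇒iiiiiiiSbbbbbbb⇒iiiiiiiibbbbbbbb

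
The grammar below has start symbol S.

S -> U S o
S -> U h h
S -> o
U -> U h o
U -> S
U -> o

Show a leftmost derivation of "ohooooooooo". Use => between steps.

S=>USo=>SSo=>USoSo=>SSoSo=>USoSoSo=>SSoSoSo=>USoSoSoSo=>UhoSoSoSoSo=>ShoSoSoSoSo=>ohoSoSoSoSo=>ohoooSoSoSo=>ohoooooSoSo=>ohoooooooSo=>ohooooooooo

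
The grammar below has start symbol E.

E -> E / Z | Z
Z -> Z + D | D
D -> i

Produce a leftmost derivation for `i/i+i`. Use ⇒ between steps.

E ⇒ E/Z   [E -> E / Z]
E/Z ⇒ Z/Z   [E -> Z]
Z/Z ⇒ D/Z   [Z -> D]
D/Z ⇒ i/Z   [D -> i]
i/Z ⇒ i/Z+D   [Z -> Z + D]
i/Z+D ⇒ i/D+D   [Z -> D]
i/D+D ⇒ i/i+D   [D -> i]
i/i+D ⇒ i/i+i   [D -> i]

E ⇒ E/Z ⇒ Z/Z ⇒ D/Z ⇒ i/Z ⇒ i/Z+D ⇒ i/D+D ⇒ i/i+D ⇒ i/i+i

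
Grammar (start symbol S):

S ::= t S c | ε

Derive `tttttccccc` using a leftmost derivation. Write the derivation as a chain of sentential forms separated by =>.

S => tSc   [S ::= t S c]
tSc => ttScc   [S ::= t S c]
ttScc => tttSccc   [S ::= t S c]
tttSccc => ttttScccc   [S ::= t S c]
ttttScccc => tttttSccccc   [S ::= t S c]
tttttSccccc => tttttccccc   [S ::= ε]

S=>tSc=>ttScc=>tttSccc=>ttttScccc=>tttttSccccc=>tttttccccc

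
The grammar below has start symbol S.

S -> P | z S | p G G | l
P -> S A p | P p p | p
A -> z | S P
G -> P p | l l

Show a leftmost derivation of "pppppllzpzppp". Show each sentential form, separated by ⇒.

S ⇒ P ⇒ Ppp ⇒ SAppp ⇒ PAppp ⇒ SApAppp ⇒ pGGApAppp ⇒ pPpGApAppp ⇒ pPpppGApAppp ⇒ pppppGApAppp ⇒ pppppllApAppp ⇒ pppppllzpAppp ⇒ pppppllzpzppp

S ⇒ P   [S -> P]
P ⇒ Ppp   [P -> P p p]
Ppp ⇒ SAppp   [P -> S A p]
SAppp ⇒ PAppp   [S -> P]
PAppp ⇒ SApAppp   [P -> S A p]
SApAppp ⇒ pGGApAppp   [S -> p G G]
pGGApAppp ⇒ pPpGApAppp   [G -> P p]
pPpGApAppp ⇒ pPpppGApAppp   [P -> P p p]
pPpppGApAppp ⇒ pppppGApAppp   [P -> p]
pppppGApAppp ⇒ pppppllApAppp   [G -> l l]
pppppllApAppp ⇒ pppppllzpAppp   [A -> z]
pppppllzpAppp ⇒ pppppllzpzppp   [A -> z]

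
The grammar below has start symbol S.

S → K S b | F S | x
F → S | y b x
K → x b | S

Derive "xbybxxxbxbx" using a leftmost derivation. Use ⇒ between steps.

S ⇒ FS ⇒ SS ⇒ KSbS ⇒ xbSbS ⇒ xbFSbS ⇒ xbSSbS ⇒ xbFSSbS ⇒ xbybxSSbS ⇒ xbybxKSbSbS ⇒ xbybxSSbSbS ⇒ xbybxxSbSbS ⇒ xbybxxxbSbS ⇒ xbybxxxbxbS ⇒ xbybxxxbxbx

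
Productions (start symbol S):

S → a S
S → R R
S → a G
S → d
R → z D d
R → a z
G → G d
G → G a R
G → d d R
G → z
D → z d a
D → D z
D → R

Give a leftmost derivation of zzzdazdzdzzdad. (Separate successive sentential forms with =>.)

S=>RR=>zDdR=>zDzdR=>zRzdR=>zzDdzdR=>zzDzdzdR=>zzzdazdzdR=>zzzdazdzdzDd=>zzzdazdzdzzdad

S => RR   [S → R R]
RR => zDdR   [R → z D d]
zDdR => zDzdR   [D → D z]
zDzdR => zRzdR   [D → R]
zRzdR => zzDdzdR   [R → z D d]
zzDdzdR => zzDzdzdR   [D → D z]
zzDzdzdR => zzzdazdzdR   [D → z d a]
zzzdazdzdR => zzzdazdzdzDd   [R → z D d]
zzzdazdzdzDd => zzzdazdzdzzdad   [D → z d a]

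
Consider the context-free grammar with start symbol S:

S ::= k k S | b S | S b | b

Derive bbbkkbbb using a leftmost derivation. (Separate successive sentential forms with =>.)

S => bS   [S ::= b S]
bS => bbS   [S ::= b S]
bbS => bbbS   [S ::= b S]
bbbS => bbbkkS   [S ::= k k S]
bbbkkS => bbbkkbS   [S ::= b S]
bbbkkbS => bbbkkbbS   [S ::= b S]
bbbkkbbS => bbbkkbbb   [S ::= b]

S => bS => bbS => bbbS => bbbkkS => bbbkkbS => bbbkkbbS => bbbkkbbb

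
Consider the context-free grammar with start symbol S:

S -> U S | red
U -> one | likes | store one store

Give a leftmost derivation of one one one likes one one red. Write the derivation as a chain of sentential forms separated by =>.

S => U S   [S -> U S]
U S => one S   [U -> one]
one S => one U S   [S -> U S]
one U S => one one S   [U -> one]
one one S => one one U S   [S -> U S]
one one U S => one one one S   [U -> one]
one one one S => one one one U S   [S -> U S]
one one one U S => one one one likes S   [U -> likes]
one one one likes S => one one one likes U S   [S -> U S]
one one one likes U S => one one one likes one S   [U -> one]
one one one likes one S => one one one likes one U S   [S -> U S]
one one one likes one U S => one one one likes one one S   [U -> one]
one one one likes one one S => one one one likes one one red   [S -> red]

S => U S => one S => one U S => one one S => one one U S => one one one S => one one one U S => one one one likes S => one one one likes U S => one one one likes one S => one one one likes one U S => one one one likes one one S => one one one likes one one red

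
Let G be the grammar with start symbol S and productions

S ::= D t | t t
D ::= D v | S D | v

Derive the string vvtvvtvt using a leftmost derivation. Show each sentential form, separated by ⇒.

S⇒Dt⇒SDt⇒DtDt⇒DvtDt⇒SDvtDt⇒DtDvtDt⇒DvtDvtDt⇒vvtDvtDt⇒vvtvvtDt⇒vvtvvtvt

S ⇒ Dt   [S ::= D t]
Dt ⇒ SDt   [D ::= S D]
SDt ⇒ DtDt   [S ::= D t]
DtDt ⇒ DvtDt   [D ::= D v]
DvtDt ⇒ SDvtDt   [D ::= S D]
SDvtDt ⇒ DtDvtDt   [S ::= D t]
DtDvtDt ⇒ DvtDvtDt   [D ::= D v]
DvtDvtDt ⇒ vvtDvtDt   [D ::= v]
vvtDvtDt ⇒ vvtvvtDt   [D ::= v]
vvtvvtDt ⇒ vvtvvtvt   [D ::= v]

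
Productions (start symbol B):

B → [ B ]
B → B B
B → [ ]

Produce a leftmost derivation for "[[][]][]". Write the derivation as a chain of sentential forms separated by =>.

B => BB   [B → B B]
BB => [B]B   [B → [ B ]]
[B]B => [BB]B   [B → B B]
[BB]B => [[]B]B   [B → [ ]]
[[]B]B => [[][]]B   [B → [ ]]
[[][]]B => [[][]][]   [B → [ ]]

B => BB => [B]B => [BB]B => [[]B]B => [[][]]B => [[][]][]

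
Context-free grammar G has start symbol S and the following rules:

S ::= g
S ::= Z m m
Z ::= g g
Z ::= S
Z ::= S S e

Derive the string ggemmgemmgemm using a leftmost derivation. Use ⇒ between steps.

S ⇒ Zmm ⇒ SSemm ⇒ ZmmSemm ⇒ SSemmSemm ⇒ ZmmSemmSemm ⇒ SSemmSemmSemm ⇒ gSemmSemmSemm ⇒ ggemmSemmSemm ⇒ ggemmgemmSemm ⇒ ggemmgemmgemm

S ⇒ Zmm   [S ::= Z m m]
Zmm ⇒ SSemm   [Z ::= S S e]
SSemm ⇒ ZmmSemm   [S ::= Z m m]
ZmmSemm ⇒ SSemmSemm   [Z ::= S S e]
SSemmSemm ⇒ ZmmSemmSemm   [S ::= Z m m]
ZmmSemmSemm ⇒ SSemmSemmSemm   [Z ::= S S e]
SSemmSemmSemm ⇒ gSemmSemmSemm   [S ::= g]
gSemmSemmSemm ⇒ ggemmSemmSemm   [S ::= g]
ggemmSemmSemm ⇒ ggemmgemmSemm   [S ::= g]
ggemmgemmSemm ⇒ ggemmgemmgemm   [S ::= g]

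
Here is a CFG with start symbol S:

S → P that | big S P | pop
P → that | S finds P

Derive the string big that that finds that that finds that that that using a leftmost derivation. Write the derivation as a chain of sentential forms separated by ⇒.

S ⇒ big S P   [S → big S P]
big S P ⇒ big P that P   [S → P that]
big P that P ⇒ big S finds P that P   [P → S finds P]
big S finds P that P ⇒ big P that finds P that P   [S → P that]
big P that finds P that P ⇒ big S finds P that finds P that P   [P → S finds P]
big S finds P that finds P that P ⇒ big P that finds P that finds P that P   [S → P that]
big P that finds P that finds P that P ⇒ big that that finds P that finds P that P   [P → that]
big that that finds P that finds P that P ⇒ big that that finds that that finds P that P   [P → that]
big that that finds that that finds P that P ⇒ big that that finds that that finds that that P   [P → that]
big that that finds that that finds that that P ⇒ big that that finds that that finds that that that   [P → that]

S ⇒ big S P ⇒ big P that P ⇒ big S finds P that P ⇒ big P that finds P that P ⇒ big S finds P that finds P that P ⇒ big P that finds P that finds P that P ⇒ big that that finds P that finds P that P ⇒ big that that finds that that finds P that P ⇒ big that that finds that that finds that that P ⇒ big that that finds that that finds that that that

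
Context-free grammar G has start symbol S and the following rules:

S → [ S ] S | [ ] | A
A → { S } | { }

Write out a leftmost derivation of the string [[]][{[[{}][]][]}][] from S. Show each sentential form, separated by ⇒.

S⇒[S]S⇒[[]]S⇒[[]][S]S⇒[[]][A]S⇒[[]][{S}]S⇒[[]][{[S]S}]S⇒[[]][{[[S]S]S}]S⇒[[]][{[[A]S]S}]S⇒[[]][{[[{}]S]S}]S⇒[[]][{[[{}][]]S}]S⇒[[]][{[[{}][]][]}]S⇒[[]][{[[{}][]][]}][]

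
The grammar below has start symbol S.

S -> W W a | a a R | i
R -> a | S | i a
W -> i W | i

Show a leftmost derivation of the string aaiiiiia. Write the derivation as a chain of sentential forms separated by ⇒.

S ⇒ aaR   [S -> a a R]
aaR ⇒ aaS   [R -> S]
aaS ⇒ aaWWa   [S -> W W a]
aaWWa ⇒ aaiWWa   [W -> i W]
aaiWWa ⇒ aaiiWWa   [W -> i W]
aaiiWWa ⇒ aaiiiWWa   [W -> i W]
aaiiiWWa ⇒ aaiiiiWa   [W -> i]
aaiiiiWa ⇒ aaiiiiia   [W -> i]

S ⇒ aaR ⇒ aaS ⇒ aaWWa ⇒ aaiWWa ⇒ aaiiWWa ⇒ aaiiiWWa ⇒ aaiiiiWa ⇒ aaiiiiia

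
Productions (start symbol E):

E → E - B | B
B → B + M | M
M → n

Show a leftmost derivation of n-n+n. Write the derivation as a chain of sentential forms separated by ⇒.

E ⇒ E-B   [E → E - B]
E-B ⇒ B-B   [E → B]
B-B ⇒ M-B   [B → M]
M-B ⇒ n-B   [M → n]
n-B ⇒ n-B+M   [B → B + M]
n-B+M ⇒ n-M+M   [B → M]
n-M+M ⇒ n-n+M   [M → n]
n-n+M ⇒ n-n+n   [M → n]

E ⇒ E-B ⇒ B-B ⇒ M-B ⇒ n-B ⇒ n-B+M ⇒ n-M+M ⇒ n-n+M ⇒ n-n+n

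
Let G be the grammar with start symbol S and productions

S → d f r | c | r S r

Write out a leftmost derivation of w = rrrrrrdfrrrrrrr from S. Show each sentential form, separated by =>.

S => rSr   [S → r S r]
rSr => rrSrr   [S → r S r]
rrSrr => rrrSrrr   [S → r S r]
rrrSrrr => rrrrSrrrr   [S → r S r]
rrrrSrrrr => rrrrrSrrrrr   [S → r S r]
rrrrrSrrrrr => rrrrrrSrrrrrr   [S → r S r]
rrrrrrSrrrrrr => rrrrrrdfrrrrrrr   [S → d f r]

S => rSr => rrSrr => rrrSrrr => rrrrSrrrr => rrrrrSrrrrr => rrrrrrSrrrrrr => rrrrrrdfrrrrrrr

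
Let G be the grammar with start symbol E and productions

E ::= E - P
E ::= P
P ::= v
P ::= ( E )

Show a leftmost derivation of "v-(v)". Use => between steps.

E => E-P => P-P => v-P => v-(E) => v-(P) => v-(v)

E => E-P   [E ::= E - P]
E-P => P-P   [E ::= P]
P-P => v-P   [P ::= v]
v-P => v-(E)   [P ::= ( E )]
v-(E) => v-(P)   [E ::= P]
v-(P) => v-(v)   [P ::= v]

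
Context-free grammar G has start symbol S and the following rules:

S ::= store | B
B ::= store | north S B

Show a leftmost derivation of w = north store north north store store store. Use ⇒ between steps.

S ⇒ B   [S ::= B]
B ⇒ north S B   [B ::= north S B]
north S B ⇒ north store B   [S ::= store]
north store B ⇒ north store north S B   [B ::= north S B]
north store north S B ⇒ north store north B B   [S ::= B]
north store north B B ⇒ north store north north S B B   [B ::= north S B]
north store north north S B B ⇒ north store north north B B B   [S ::= B]
north store north north B B B ⇒ north store north north store B B   [B ::= store]
north store north north store B B ⇒ north store north north store store B   [B ::= store]
north store north north store store B ⇒ north store north north store store store   [B ::= store]

S ⇒ B ⇒ north S B ⇒ north store B ⇒ north store north S B ⇒ north store north B B ⇒ north store north north S B B ⇒ north store north north B B B ⇒ north store north north store B B ⇒ north store north north store store B ⇒ north store north north store store store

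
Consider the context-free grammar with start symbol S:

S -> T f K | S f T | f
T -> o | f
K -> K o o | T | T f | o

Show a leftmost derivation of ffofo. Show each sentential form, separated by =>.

S => SfT => TfKfT => ffKfT => ffofT => ffofo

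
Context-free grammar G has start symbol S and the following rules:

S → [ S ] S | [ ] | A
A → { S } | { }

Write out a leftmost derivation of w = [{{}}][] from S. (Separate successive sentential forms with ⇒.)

S ⇒ [S]S   [S → [ S ] S]
[S]S ⇒ [A]S   [S → A]
[A]S ⇒ [{S}]S   [A → { S }]
[{S}]S ⇒ [{A}]S   [S → A]
[{A}]S ⇒ [{{}}]S   [A → { }]
[{{}}]S ⇒ [{{}}][]   [S → [ ]]

S⇒[S]S⇒[A]S⇒[{S}]S⇒[{A}]S⇒[{{}}]S⇒[{{}}][]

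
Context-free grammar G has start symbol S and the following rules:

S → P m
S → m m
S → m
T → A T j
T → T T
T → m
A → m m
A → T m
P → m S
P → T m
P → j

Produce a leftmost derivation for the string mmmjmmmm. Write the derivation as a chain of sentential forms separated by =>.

S => Pm   [S → P m]
Pm => Tmm   [P → T m]
Tmm => TTmm   [T → T T]
TTmm => TTTmm   [T → T T]
TTTmm => ATjTTmm   [T → A T j]
ATjTTmm => mmTjTTmm   [A → m m]
mmTjTTmm => mmmjTTmm   [T → m]
mmmjTTmm => mmmjmTmm   [T → m]
mmmjmTmm => mmmjmmmm   [T → m]

S => Pm => Tmm => TTmm => TTTmm => ATjTTmm => mmTjTTmm => mmmjTTmm => mmmjmTmm => mmmjmmmm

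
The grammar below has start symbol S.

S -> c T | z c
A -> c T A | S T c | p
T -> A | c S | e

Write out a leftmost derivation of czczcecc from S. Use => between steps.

S => cT => cA => cSTc => czcTc => czcAc => czcSTcc => czczcTcc => czczcecc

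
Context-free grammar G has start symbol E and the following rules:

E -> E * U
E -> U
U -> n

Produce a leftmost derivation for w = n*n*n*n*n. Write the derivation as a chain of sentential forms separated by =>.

E => E*U => E*U*U => E*U*U*U => E*U*U*U*U => U*U*U*U*U => n*U*U*U*U => n*n*U*U*U => n*n*n*U*U => n*n*n*n*U => n*n*n*n*n

E => E*U   [E -> E * U]
E*U => E*U*U   [E -> E * U]
E*U*U => E*U*U*U   [E -> E * U]
E*U*U*U => E*U*U*U*U   [E -> E * U]
E*U*U*U*U => U*U*U*U*U   [E -> U]
U*U*U*U*U => n*U*U*U*U   [U -> n]
n*U*U*U*U => n*n*U*U*U   [U -> n]
n*n*U*U*U => n*n*n*U*U   [U -> n]
n*n*n*U*U => n*n*n*n*U   [U -> n]
n*n*n*n*U => n*n*n*n*n   [U -> n]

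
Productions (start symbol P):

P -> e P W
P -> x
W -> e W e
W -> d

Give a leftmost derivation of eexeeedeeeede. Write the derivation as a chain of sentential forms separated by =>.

P => ePW => eePWW => eexWW => eexeWeW => eexeeWeeW => eexeeeWeeeW => eexeeedeeeW => eexeeedeeeeWe => eexeeedeeeede

P => ePW   [P -> e P W]
ePW => eePWW   [P -> e P W]
eePWW => eexWW   [P -> x]
eexWW => eexeWeW   [W -> e W e]
eexeWeW => eexeeWeeW   [W -> e W e]
eexeeWeeW => eexeeeWeeeW   [W -> e W e]
eexeeeWeeeW => eexeeedeeeW   [W -> d]
eexeeedeeeW => eexeeedeeeeWe   [W -> e W e]
eexeeedeeeeWe => eexeeedeeeede   [W -> d]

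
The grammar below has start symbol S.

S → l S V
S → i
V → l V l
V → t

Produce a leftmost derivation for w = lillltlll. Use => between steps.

S => lSV   [S → l S V]
lSV => liV   [S → i]
liV => lilVl   [V → l V l]
lilVl => lillVll   [V → l V l]
lillVll => lilllVlll   [V → l V l]
lilllVlll => lillltlll   [V → t]

S=>lSV=>liV=>lilVl=>lillVll=>lilllVlll=>lillltlll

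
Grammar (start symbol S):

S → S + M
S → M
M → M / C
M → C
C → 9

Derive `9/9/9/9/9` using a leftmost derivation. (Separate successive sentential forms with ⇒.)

S ⇒ M ⇒ M/C ⇒ M/C/C ⇒ M/C/C/C ⇒ M/C/C/C/C ⇒ C/C/C/C/C ⇒ 9/C/C/C/C ⇒ 9/9/C/C/C ⇒ 9/9/9/C/C ⇒ 9/9/9/9/C ⇒ 9/9/9/9/9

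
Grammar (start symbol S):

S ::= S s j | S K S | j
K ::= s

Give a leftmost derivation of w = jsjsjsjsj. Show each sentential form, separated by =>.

S => SKS => jKS => jsS => jsSKS => jsjKS => jsjsS => jsjsSKS => jsjsSsjKS => jsjsjsjKS => jsjsjsjsS => jsjsjsjsj

S => SKS   [S ::= S K S]
SKS => jKS   [S ::= j]
jKS => jsS   [K ::= s]
jsS => jsSKS   [S ::= S K S]
jsSKS => jsjKS   [S ::= j]
jsjKS => jsjsS   [K ::= s]
jsjsS => jsjsSKS   [S ::= S K S]
jsjsSKS => jsjsSsjKS   [S ::= S s j]
jsjsSsjKS => jsjsjsjKS   [S ::= j]
jsjsjsjKS => jsjsjsjsS   [K ::= s]
jsjsjsjsS => jsjsjsjsj   [S ::= j]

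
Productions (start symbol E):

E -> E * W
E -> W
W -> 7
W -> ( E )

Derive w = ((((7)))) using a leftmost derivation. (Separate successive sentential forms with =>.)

E => W => (E) => (W) => ((E)) => ((W)) => (((E))) => (((W))) => ((((E)))) => ((((W)))) => ((((7))))

E => W   [E -> W]
W => (E)   [W -> ( E )]
(E) => (W)   [E -> W]
(W) => ((E))   [W -> ( E )]
((E)) => ((W))   [E -> W]
((W)) => (((E)))   [W -> ( E )]
(((E))) => (((W)))   [E -> W]
(((W))) => ((((E))))   [W -> ( E )]
((((E)))) => ((((W))))   [E -> W]
((((W)))) => ((((7))))   [W -> 7]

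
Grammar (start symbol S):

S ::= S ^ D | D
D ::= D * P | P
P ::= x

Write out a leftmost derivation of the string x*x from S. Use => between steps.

S => D => D*P => P*P => x*P => x*x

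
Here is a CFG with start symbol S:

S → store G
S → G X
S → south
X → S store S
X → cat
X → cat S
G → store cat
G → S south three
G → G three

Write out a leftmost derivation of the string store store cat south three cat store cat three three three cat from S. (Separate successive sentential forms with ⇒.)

S ⇒ G X ⇒ S south three X ⇒ store G south three X ⇒ store store cat south three X ⇒ store store cat south three cat S ⇒ store store cat south three cat G X ⇒ store store cat south three cat G three X ⇒ store store cat south three cat G three three X ⇒ store store cat south three cat G three three three X ⇒ store store cat south three cat store cat three three three X ⇒ store store cat south three cat store cat three three three cat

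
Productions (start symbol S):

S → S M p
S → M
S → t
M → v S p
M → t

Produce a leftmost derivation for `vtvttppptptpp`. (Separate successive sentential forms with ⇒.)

S ⇒ M ⇒ vSp ⇒ vSMpp ⇒ vSMpMpp ⇒ vSMpMpMpp ⇒ vtMpMpMpp ⇒ vtvSppMpMpp ⇒ vtvSMpppMpMpp ⇒ vtvtMpppMpMpp ⇒ vtvttpppMpMpp ⇒ vtvttppptpMpp ⇒ vtvttppptptpp

S ⇒ M   [S → M]
M ⇒ vSp   [M → v S p]
vSp ⇒ vSMpp   [S → S M p]
vSMpp ⇒ vSMpMpp   [S → S M p]
vSMpMpp ⇒ vSMpMpMpp   [S → S M p]
vSMpMpMpp ⇒ vtMpMpMpp   [S → t]
vtMpMpMpp ⇒ vtvSppMpMpp   [M → v S p]
vtvSppMpMpp ⇒ vtvSMpppMpMpp   [S → S M p]
vtvSMpppMpMpp ⇒ vtvtMpppMpMpp   [S → t]
vtvtMpppMpMpp ⇒ vtvttpppMpMpp   [M → t]
vtvttpppMpMpp ⇒ vtvttppptpMpp   [M → t]
vtvttppptpMpp ⇒ vtvttppptptpp   [M → t]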